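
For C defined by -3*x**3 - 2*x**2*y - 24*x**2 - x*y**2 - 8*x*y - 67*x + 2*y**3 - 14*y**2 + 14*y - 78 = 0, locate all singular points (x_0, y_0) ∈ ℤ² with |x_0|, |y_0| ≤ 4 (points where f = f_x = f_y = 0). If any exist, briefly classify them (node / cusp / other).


Singular points: {(-3, 2)}; classification: node.

Compute partial derivatives:
  f_x = -9*x**2 - 4*x*y - 48*x - y**2 - 8*y - 67.
  f_y = -2*x**2 - 2*x*y - 8*x + 6*y**2 - 28*y + 14.
Scan x_0 ∈ {−4, ..., 4}. For each x_0, f_y(x_0, y) is a polynomial in y; find its integer roots y ∈ {−4, ..., 4}, then test f_x and f at those candidates.
  x = -4: f_y(-4, y) = 6*y**2 - 20*y + 14; vanishes at y ∈ {1}. (-4, 1): f_x = -12 ≠ 0.
  x = -3: f_y(-3, y) = 6*y**2 - 22*y + 20; vanishes at y ∈ {2}. (-3, 2): f_x = 0, f = 0 — SINGULAR.
  x = -2: f_y(-2, y) = 6*y**2 - 24*y + 22; no integer root y with |y| ≤ 4.
  x = -1: f_y(-1, y) = 6*y**2 - 26*y + 20; vanishes at y ∈ {1}. (-1, 1): f_x = -33 ≠ 0.
  x = 0: f_y(0, y) = 6*y**2 - 28*y + 14; no integer root y with |y| ≤ 4.
  x = 1: f_y(1, y) = 6*y**2 - 30*y + 4; no integer root y with |y| ≤ 4.
  x = 2: f_y(2, y) = 6*y**2 - 32*y - 10; no integer root y with |y| ≤ 4.
  x = 3: f_y(3, y) = 6*y**2 - 34*y - 28; no integer root y with |y| ≤ 4.
  x = 4: f_y(4, y) = 6*y**2 - 36*y - 50; no integer root y with |y| ≤ 4.
Only singular point on the grid: (-3, 2).
Classify: substitute x = -3 + u, y = 2 + v and expand: f = -3*u**3 - 2*u**2*v - u**2 - u*v**2 + 2*v**3 + v**2.
No constant or linear terms (consistent with a singular point). Quadratic part: -u**2 + v**2. Cubic part: -3*u**3 - 2*u**2*v - u*v**2 + 2*v**3.
The quadratic part v**2 - u**2 = (v − u)(v + u) splits into two distinct linear factors, so there are two distinct tangent lines y − 2 = ±(x − -3) — this is a node (ordinary double point).
Classification: node.


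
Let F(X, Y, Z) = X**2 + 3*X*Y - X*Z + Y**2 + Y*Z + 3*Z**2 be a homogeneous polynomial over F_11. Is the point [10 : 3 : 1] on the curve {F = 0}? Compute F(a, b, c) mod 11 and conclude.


F(10,3,1) ≡ 8 (mod 11); P is NOT on the curve.

Evaluate F(10, 3, 1) term-by-term (mod 11).
  X**2 ↦ 1·100·1·1 = 100
  3*X*Y ↦ 3·10·3·1 = 90
  -X*Z ↦ -1·10·1·1 = -10
  Y**2 ↦ 1·1·9·1 = 9
  Y*Z ↦ 1·1·3·1 = 3
  3*Z**2 ↦ 3·1·1·1 = 3
Sum: F(10, 3, 1) = (100) + (90) + (-10) + (9) + (3) + (3) = 195.
Reducing mod 11: 195 ≡ 8 (mod 11).
Since F(a, b, c) ≡ 8 ≠ 0 (mod 11), P does NOT lie on the curve.


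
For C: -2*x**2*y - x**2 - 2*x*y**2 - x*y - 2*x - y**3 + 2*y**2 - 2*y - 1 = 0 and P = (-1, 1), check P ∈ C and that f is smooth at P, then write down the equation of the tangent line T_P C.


Tangent line at P: x + 2*y - 1 = 0.

Step 1: f(-1, 1) = 0, so P lies on C.
Step 2: partial derivatives
  f_x(x, y) = -4*x*y - 2*x - 2*y**2 - y - 2, f_y(x, y) = -2*x**2 - 4*x*y - x - 3*y**2 + 4*y - 2.
  f_x(P) = 1, f_y(P) = 2 (gradient nonzero, so P is smooth).
Step 3: tangent line at P: 1·(x − -1) + 2·(y − 1) = 0.
Expanding: x + 2*y - 1 = 0.


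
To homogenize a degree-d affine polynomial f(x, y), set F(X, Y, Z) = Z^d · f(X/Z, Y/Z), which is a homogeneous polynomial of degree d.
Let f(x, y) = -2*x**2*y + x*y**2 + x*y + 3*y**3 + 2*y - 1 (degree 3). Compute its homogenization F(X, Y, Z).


F(X, Y, Z) = -2*X**2*Y + X*Y**2 + X*Y*Z + 3*Y**3 + 2*Y*Z**2 - Z**3

deg(f) = 3.
Substitute x = X/Z, y = Y/Z into f, then multiply by Z^3.
  monomial -2·x^2·y^1 ↦ -2·X^2·Y^1·Z^0.
  monomial 1·x^1·y^2 ↦ 1·X^1·Y^2·Z^0.
  monomial 1·x^1·y^1 ↦ 1·X^1·Y^1·Z^1.
  monomial 3·x^0·y^3 ↦ 3·X^0·Y^3·Z^0.
  monomial 2·x^0·y^1 ↦ 2·X^0·Y^1·Z^2.
  monomial -1·x^0·y^0 ↦ -1·X^0·Y^0·Z^3.
Collecting: F(X, Y, Z) = -2*X**2*Y + X*Y**2 + X*Y*Z + 3*Y**3 + 2*Y*Z**2 - Z**3.


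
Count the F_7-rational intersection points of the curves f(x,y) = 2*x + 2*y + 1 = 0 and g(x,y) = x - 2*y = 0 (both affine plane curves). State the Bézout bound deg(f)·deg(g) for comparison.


Common zeros: {(2, 1)}; count = 1; Bézout bound = 1.

deg(f) = 1, deg(g) = 1, so Bézout bound = 1.
Scan x ∈ F_7. For each x, list the y ∈ F_7 with f(x, y) ≡ 0 and those with g(x, y) ≡ 0 (mod 7); the common zeros in that column are the intersection.
  x = 0: f ≡ 0 at y ∈ {3}; g ≡ 0 at y ∈ {0}; common: ∅.
  x = 1: f ≡ 0 at y ∈ {2}; g ≡ 0 at y ∈ {4}; common: ∅.
  x = 2: f ≡ 0 at y ∈ {1}; g ≡ 0 at y ∈ {1}; common: {1}.
  x = 3: f ≡ 0 at y ∈ {0}; g ≡ 0 at y ∈ {5}; common: ∅.
  x = 4: f ≡ 0 at y ∈ {6}; g ≡ 0 at y ∈ {2}; common: ∅.
  x = 5: f ≡ 0 at y ∈ {5}; g ≡ 0 at y ∈ {6}; common: ∅.
  x = 6: f ≡ 0 at y ∈ {4}; g ≡ 0 at y ∈ {3}; common: ∅.
Collecting: common zeros = {(2, 1)}, so the count is 1.
Comparison with the Bézout bound: 1 ≤ 1 = deg(f)·deg(g), as expected for curves with no common component (the bound is attained).


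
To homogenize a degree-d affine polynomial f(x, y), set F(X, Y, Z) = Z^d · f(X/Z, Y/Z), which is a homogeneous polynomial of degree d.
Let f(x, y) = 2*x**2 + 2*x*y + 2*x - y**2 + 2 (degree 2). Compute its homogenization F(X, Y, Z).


F(X, Y, Z) = 2*X**2 + 2*X*Y + 2*X*Z - Y**2 + 2*Z**2

deg(f) = 2.
Substitute x = X/Z, y = Y/Z into f, then multiply by Z^2.
  monomial 2·x^2·y^0 ↦ 2·X^2·Y^0·Z^0.
  monomial 2·x^1·y^1 ↦ 2·X^1·Y^1·Z^0.
  monomial 2·x^1·y^0 ↦ 2·X^1·Y^0·Z^1.
  monomial -1·x^0·y^2 ↦ -1·X^0·Y^2·Z^0.
  monomial 2·x^0·y^0 ↦ 2·X^0·Y^0·Z^2.
Collecting: F(X, Y, Z) = 2*X**2 + 2*X*Y + 2*X*Z - Y**2 + 2*Z**2.


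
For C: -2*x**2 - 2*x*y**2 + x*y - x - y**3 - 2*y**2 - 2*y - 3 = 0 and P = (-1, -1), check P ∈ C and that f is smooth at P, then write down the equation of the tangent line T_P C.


Tangent line at P: -6*y - 6 = 0.

Step 1: f(-1, -1) = 0, so P lies on C.
Step 2: partial derivatives
  f_x(x, y) = -4*x - 2*y**2 + y - 1, f_y(x, y) = -4*x*y + x - 3*y**2 - 4*y - 2.
  f_x(P) = 0, f_y(P) = -6 (gradient nonzero, so P is smooth).
Step 3: tangent line at P: 0·(x − -1) + -6·(y − -1) = 0.
Expanding: -6*y - 6 = 0.


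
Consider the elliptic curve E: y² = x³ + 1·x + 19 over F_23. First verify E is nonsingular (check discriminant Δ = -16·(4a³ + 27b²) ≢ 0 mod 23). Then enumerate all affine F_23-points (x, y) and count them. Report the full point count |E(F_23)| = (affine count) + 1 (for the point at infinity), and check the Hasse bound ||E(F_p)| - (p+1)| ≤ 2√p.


Affine points = {(2, 11), (2, 12), (3, 7), (3, 16), (4, 8), (4, 15), (7, 1), (7, 22), (11, 2), (11, 21), (17, 2), (17, 21), (18, 2), (18, 21), (20, 9), (20, 14), (21, 3), (21, 20)}; affine count = 18; |E(F_23)| = 19.

Discriminant check: Δ ∝ 4a³ + 27b² = 4·1³ + 27·19² = 4·1 + 27·361 ≡ 22 (mod 23). Nonzero ⇒ E is nonsingular.
For each x ∈ F_23, compute rhs = x³ + 1·x + 19 mod 23, then count y ∈ F_23 with y² ≡ rhs.
  x = 0: rhs = 19, matching y values: none (0 points).
  x = 1: rhs = 21, matching y values: none (0 points).
  x = 2: rhs = 6, matching y values: 11, 12 (2 points).
  x = 3: rhs = 3, matching y values: 7, 16 (2 points).
  x = 4: rhs = 18, matching y values: 8, 15 (2 points).
  x = 5: rhs = 11, matching y values: none (0 points).
  x = 6: rhs = 11, matching y values: none (0 points).
  x = 7: rhs = 1, matching y values: 1, 22 (2 points).
  x = 8: rhs = 10, matching y values: none (0 points).
  x = 9: rhs = 21, matching y values: none (0 points).
  x = 10: rhs = 17, matching y values: none (0 points).
  x = 11: rhs = 4, matching y values: 2, 21 (2 points).
  x = 12: rhs = 11, matching y values: none (0 points).
  x = 13: rhs = 21, matching y values: none (0 points).
  x = 14: rhs = 17, matching y values: none (0 points).
  x = 15: rhs = 5, matching y values: none (0 points).
  x = 16: rhs = 14, matching y values: none (0 points).
  x = 17: rhs = 4, matching y values: 2, 21 (2 points).
  x = 18: rhs = 4, matching y values: 2, 21 (2 points).
  x = 19: rhs = 20, matching y values: none (0 points).
  x = 20: rhs = 12, matching y values: 9, 14 (2 points).
  x = 21: rhs = 9, matching y values: 3, 20 (2 points).
  x = 22: rhs = 17, matching y values: none (0 points).
Total affine count: 18.
Full point count |E(F_23)| = 18 + 1 = 19.
Hasse bound: |19 − (23+1)| = |-5| = 5 ≤ 2√23 ≈ 9.5917 ✓.


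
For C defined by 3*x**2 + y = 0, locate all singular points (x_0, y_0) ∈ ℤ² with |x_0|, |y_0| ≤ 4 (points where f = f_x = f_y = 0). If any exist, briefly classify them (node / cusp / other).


No singular points in the scanned grid; C is smooth there.

Compute partial derivatives:
  f_x = 6*x.
  f_y = 1.
f_y = 1 is a nonzero constant, so f_y never vanishes: no point (x, y) can satisfy f = f_x = f_y = 0. In particular no (x, y) ∈ {−4, ..., 4}² is singular; the curve is smooth.


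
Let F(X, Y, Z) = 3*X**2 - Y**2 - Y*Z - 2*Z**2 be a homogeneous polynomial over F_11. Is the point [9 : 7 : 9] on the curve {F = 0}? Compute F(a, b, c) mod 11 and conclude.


F(9,7,9) ≡ 2 (mod 11); P is NOT on the curve.

Evaluate F(9, 7, 9) term-by-term (mod 11).
  3*X**2 ↦ 3·81·1·1 = 243
  -Y**2 ↦ -1·1·49·1 = -49
  -Y*Z ↦ -1·1·7·9 = -63
  -2*Z**2 ↦ -2·1·1·81 = -162
Sum: F(9, 7, 9) = (243) + (-49) + (-63) + (-162) = -31.
Reducing mod 11: -31 ≡ 2 (mod 11).
Since F(a, b, c) ≡ 2 ≠ 0 (mod 11), P does NOT lie on the curve.


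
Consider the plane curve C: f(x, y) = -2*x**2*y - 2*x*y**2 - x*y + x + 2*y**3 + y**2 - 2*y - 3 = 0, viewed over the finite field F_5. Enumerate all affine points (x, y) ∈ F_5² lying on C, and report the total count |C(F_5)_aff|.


Affine F_5-points: {(1, 2), (1, 4), (2, 3), (3, 0), (3, 2), (3, 3), (4, 4)}; count = 7.

For each of the 25 pairs (x, y) ∈ F_5², evaluate f(x, y) mod 5. Record the zeros.
  x = 0: [0↦2, 1↦3, 2↦3, 3↦4, 4↦3]  zeros at y ∈ ∅
  x = 1: [0↦3, 1↦4, 2↦0, 3↦3, 4↦0]  zeros at y ∈ {2, 4}
  x = 2: [0↦4, 1↦1, 2↦4, 3↦0, 4↦1]  zeros at y ∈ {3}
  x = 3: [0↦0, 1↦4, 2↦0, 3↦0, 4↦1]  zeros at y ∈ {0, 2, 3}
  x = 4: [0↦1, 1↦3, 2↦3, 3↦3, 4↦0]  zeros at y ∈ {4}
Collecting zeros: affine points = {(1, 2), (1, 4), (2, 3), (3, 0), (3, 2), (3, 3), (4, 4)}.
Total count |C(F_5)_aff| = 7.


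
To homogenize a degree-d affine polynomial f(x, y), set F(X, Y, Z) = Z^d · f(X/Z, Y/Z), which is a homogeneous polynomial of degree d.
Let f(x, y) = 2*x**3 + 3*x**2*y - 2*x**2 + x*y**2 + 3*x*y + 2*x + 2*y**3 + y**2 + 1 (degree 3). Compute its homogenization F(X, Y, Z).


F(X, Y, Z) = 2*X**3 + 3*X**2*Y - 2*X**2*Z + X*Y**2 + 3*X*Y*Z + 2*X*Z**2 + 2*Y**3 + Y**2*Z + Z**3

deg(f) = 3.
Substitute x = X/Z, y = Y/Z into f, then multiply by Z^3.
  monomial 2·x^3·y^0 ↦ 2·X^3·Y^0·Z^0.
  monomial 3·x^2·y^1 ↦ 3·X^2·Y^1·Z^0.
  monomial -2·x^2·y^0 ↦ -2·X^2·Y^0·Z^1.
  monomial 1·x^1·y^2 ↦ 1·X^1·Y^2·Z^0.
  monomial 3·x^1·y^1 ↦ 3·X^1·Y^1·Z^1.
  monomial 2·x^1·y^0 ↦ 2·X^1·Y^0·Z^2.
  monomial 2·x^0·y^3 ↦ 2·X^0·Y^3·Z^0.
  monomial 1·x^0·y^2 ↦ 1·X^0·Y^2·Z^1.
  monomial 1·x^0·y^0 ↦ 1·X^0·Y^0·Z^3.
Collecting: F(X, Y, Z) = 2*X**3 + 3*X**2*Y - 2*X**2*Z + X*Y**2 + 3*X*Y*Z + 2*X*Z**2 + 2*Y**3 + Y**2*Z + Z**3.


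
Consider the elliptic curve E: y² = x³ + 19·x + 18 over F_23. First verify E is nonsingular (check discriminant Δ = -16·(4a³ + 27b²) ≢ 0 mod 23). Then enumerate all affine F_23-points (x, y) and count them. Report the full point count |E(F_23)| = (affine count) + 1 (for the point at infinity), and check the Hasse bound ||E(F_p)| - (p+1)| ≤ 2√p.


Affine points = {(0, 8), (0, 15), (2, 8), (2, 15), (5, 10), (5, 13), (6, 7), (6, 16), (10, 9), (10, 14), (13, 1), (13, 22), (16, 5), (16, 18), (19, 4), (19, 19), (20, 7), (20, 16), (21, 8), (21, 15)}; affine count = 20; |E(F_23)| = 21.

Discriminant check: Δ ∝ 4a³ + 27b² = 4·19³ + 27·18² = 4·6859 + 27·324 ≡ 5 (mod 23). Nonzero ⇒ E is nonsingular.
For each x ∈ F_23, compute rhs = x³ + 19·x + 18 mod 23, then count y ∈ F_23 with y² ≡ rhs.
  x = 0: rhs = 18, matching y values: 8, 15 (2 points).
  x = 1: rhs = 15, matching y values: none (0 points).
  x = 2: rhs = 18, matching y values: 8, 15 (2 points).
  x = 3: rhs = 10, matching y values: none (0 points).
  x = 4: rhs = 20, matching y values: none (0 points).
  x = 5: rhs = 8, matching y values: 10, 13 (2 points).
  x = 6: rhs = 3, matching y values: 7, 16 (2 points).
  x = 7: rhs = 11, matching y values: none (0 points).
  x = 8: rhs = 15, matching y values: none (0 points).
  x = 9: rhs = 21, matching y values: none (0 points).
  x = 10: rhs = 12, matching y values: 9, 14 (2 points).
  x = 11: rhs = 17, matching y values: none (0 points).
  x = 12: rhs = 19, matching y values: none (0 points).
  x = 13: rhs = 1, matching y values: 1, 22 (2 points).
  x = 14: rhs = 15, matching y values: none (0 points).
  x = 15: rhs = 21, matching y values: none (0 points).
  x = 16: rhs = 2, matching y values: 5, 18 (2 points).
  x = 17: rhs = 10, matching y values: none (0 points).
  x = 18: rhs = 5, matching y values: none (0 points).
  x = 19: rhs = 16, matching y values: 4, 19 (2 points).
  x = 20: rhs = 3, matching y values: 7, 16 (2 points).
  x = 21: rhs = 18, matching y values: 8, 15 (2 points).
  x = 22: rhs = 21, matching y values: none (0 points).
Total affine count: 20.
Full point count |E(F_23)| = 20 + 1 = 21.
Hasse bound: |21 − (23+1)| = |-3| = 3 ≤ 2√23 ≈ 9.5917 ✓.


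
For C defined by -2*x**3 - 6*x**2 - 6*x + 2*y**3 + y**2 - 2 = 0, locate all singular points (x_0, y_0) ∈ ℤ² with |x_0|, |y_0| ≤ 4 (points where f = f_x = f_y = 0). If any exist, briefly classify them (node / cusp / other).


Singular points: {(-1, 0)}; classification: cusp.

Compute partial derivatives:
  f_x = -6*x**2 - 12*x - 6.
  f_y = 6*y**2 + 2*y.
Scan x_0 ∈ {−4, ..., 4}. For each x_0, f_y(x_0, y) is a polynomial in y; find its integer roots y ∈ {−4, ..., 4}, then test f_x and f at those candidates.
  x = -4: f_y(-4, y) = 6*y**2 + 2*y; vanishes at y ∈ {0}. (-4, 0): f_x = -54 ≠ 0.
  x = -3: f_y(-3, y) = 6*y**2 + 2*y; vanishes at y ∈ {0}. (-3, 0): f_x = -24 ≠ 0.
  x = -2: f_y(-2, y) = 6*y**2 + 2*y; vanishes at y ∈ {0}. (-2, 0): f_x = -6 ≠ 0.
  x = -1: f_y(-1, y) = 6*y**2 + 2*y; vanishes at y ∈ {0}. (-1, 0): f_x = 0, f = 0 — SINGULAR.
  x = 0: f_y(0, y) = 6*y**2 + 2*y; vanishes at y ∈ {0}. (0, 0): f_x = -6 ≠ 0.
  x = 1: f_y(1, y) = 6*y**2 + 2*y; vanishes at y ∈ {0}. (1, 0): f_x = -24 ≠ 0.
  x = 2: f_y(2, y) = 6*y**2 + 2*y; vanishes at y ∈ {0}. (2, 0): f_x = -54 ≠ 0.
  x = 3: f_y(3, y) = 6*y**2 + 2*y; vanishes at y ∈ {0}. (3, 0): f_x = -96 ≠ 0.
  x = 4: f_y(4, y) = 6*y**2 + 2*y; vanishes at y ∈ {0}. (4, 0): f_x = -150 ≠ 0.
Only singular point on the grid: (-1, 0).
Classify: substitute x = -1 + u, y = 0 + v and expand: f = -2*u**3 + 2*v**3 + v**2.
No constant or linear terms (consistent with a singular point). Quadratic part: v**2. Cubic part: -2*u**3 + 2*v**3.
The quadratic part v**2 is a perfect square, so there is a single (double) tangent line v = 0, i.e. y = 0. Restricting the cubic part to that line (v = 0) leaves -2*u**3 ≠ 0, so f is not divisible by v and the branch is v² ≈ 2*u**3 to lowest order — this is a cusp.
Classification: cusp.


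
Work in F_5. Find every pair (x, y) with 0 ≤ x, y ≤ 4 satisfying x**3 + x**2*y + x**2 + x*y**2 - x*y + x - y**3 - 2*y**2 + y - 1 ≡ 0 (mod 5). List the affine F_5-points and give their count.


Affine F_5-points: {(0, 2), (2, 1), (2, 3), (3, 1)}; count = 4.

For each of the 25 pairs (x, y) ∈ F_5², evaluate f(x, y) mod 5. Record the zeros.
  x = 0: [0↦4, 1↦2, 2↦0, 3↦2, 4↦2]  zeros at y ∈ {2}
  x = 1: [0↦2, 1↦1, 2↦2, 3↦4, 4↦1]  zeros at y ∈ ∅
  x = 2: [0↦3, 1↦0, 2↦1, 3↦0, 4↦1]  zeros at y ∈ {1, 3}
  x = 3: [0↦3, 1↦0, 2↦3, 3↦1, 4↦3]  zeros at y ∈ {1}
  x = 4: [0↦3, 1↦2, 2↦4, 3↦3, 4↦3]  zeros at y ∈ ∅
Collecting zeros: affine points = {(0, 2), (2, 1), (2, 3), (3, 1)}.
Total count |C(F_5)_aff| = 4.


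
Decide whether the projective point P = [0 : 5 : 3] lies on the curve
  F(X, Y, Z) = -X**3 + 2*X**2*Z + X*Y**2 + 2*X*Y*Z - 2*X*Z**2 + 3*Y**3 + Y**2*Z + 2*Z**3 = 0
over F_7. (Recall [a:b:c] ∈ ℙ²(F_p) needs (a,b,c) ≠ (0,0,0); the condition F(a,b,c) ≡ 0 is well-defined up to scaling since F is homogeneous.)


F(0,5,3) ≡ 0 (mod 7); P is on the curve.

Evaluate F(0, 5, 3) term-by-term (mod 7).
  -X**3 ↦ -1·0·1·1 = 0
  2*X**2*Z ↦ 2·0·1·3 = 0
  X*Y**2 ↦ 1·0·25·1 = 0
  2*X*Y*Z ↦ 2·0·5·3 = 0
  -2*X*Z**2 ↦ -2·0·1·9 = 0
  3*Y**3 ↦ 3·1·125·1 = 375
  Y**2*Z ↦ 1·1·25·3 = 75
  2*Z**3 ↦ 2·1·1·27 = 54
Sum: F(0, 5, 3) = (0) + (0) + (0) + (0) + (0) + (375) + (75) + (54) = 504.
Reducing mod 7: 504 ≡ 0 (mod 7).
Since F(a, b, c) ≡ 0 (mod 7), P lies on the curve.


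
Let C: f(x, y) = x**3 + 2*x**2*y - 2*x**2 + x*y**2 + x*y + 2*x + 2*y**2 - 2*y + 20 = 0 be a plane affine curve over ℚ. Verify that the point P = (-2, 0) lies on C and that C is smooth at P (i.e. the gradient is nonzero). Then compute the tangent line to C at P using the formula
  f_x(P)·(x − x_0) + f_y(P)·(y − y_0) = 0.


Tangent line at P: 22*x + 4*y + 44 = 0.

Step 1: f(-2, 0) = 0, so P lies on C.
Step 2: partial derivatives
  f_x(x, y) = 3*x**2 + 4*x*y - 4*x + y**2 + y + 2, f_y(x, y) = 2*x**2 + 2*x*y + x + 4*y - 2.
  f_x(P) = 22, f_y(P) = 4 (gradient nonzero, so P is smooth).
Step 3: tangent line at P: 22·(x − -2) + 4·(y − 0) = 0.
Expanding: 22*x + 4*y + 44 = 0.


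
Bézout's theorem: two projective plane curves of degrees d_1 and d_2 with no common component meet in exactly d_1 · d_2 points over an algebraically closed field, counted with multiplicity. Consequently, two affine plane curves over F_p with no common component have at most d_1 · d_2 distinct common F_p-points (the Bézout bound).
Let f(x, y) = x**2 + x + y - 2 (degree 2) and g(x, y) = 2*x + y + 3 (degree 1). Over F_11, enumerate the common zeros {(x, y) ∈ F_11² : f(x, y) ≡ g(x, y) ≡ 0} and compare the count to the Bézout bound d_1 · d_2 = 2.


Common zeros: ∅; count = 0; Bézout bound = 2.

deg(f) = 2, deg(g) = 1, so Bézout bound = 2.
Scan x ∈ F_11. For each x, list the y ∈ F_11 with f(x, y) ≡ 0 and those with g(x, y) ≡ 0 (mod 11); the common zeros in that column are the intersection.
  x = 0: f ≡ 0 at y ∈ {2}; g ≡ 0 at y ∈ {8}; common: ∅.
  x = 1: f ≡ 0 at y ∈ {0}; g ≡ 0 at y ∈ {6}; common: ∅.
  x = 2: f ≡ 0 at y ∈ {7}; g ≡ 0 at y ∈ {4}; common: ∅.
  x = 3: f ≡ 0 at y ∈ {1}; g ≡ 0 at y ∈ {2}; common: ∅.
  x = 4: f ≡ 0 at y ∈ {4}; g ≡ 0 at y ∈ {0}; common: ∅.
  x = 5: f ≡ 0 at y ∈ {5}; g ≡ 0 at y ∈ {9}; common: ∅.
  x = 6: f ≡ 0 at y ∈ {4}; g ≡ 0 at y ∈ {7}; common: ∅.
  x = 7: f ≡ 0 at y ∈ {1}; g ≡ 0 at y ∈ {5}; common: ∅.
  x = 8: f ≡ 0 at y ∈ {7}; g ≡ 0 at y ∈ {3}; common: ∅.
  x = 9: f ≡ 0 at y ∈ {0}; g ≡ 0 at y ∈ {1}; common: ∅.
  x = 10: f ≡ 0 at y ∈ {2}; g ≡ 0 at y ∈ {10}; common: ∅.
Collecting: common zeros = ∅, so the count is 0.
Comparison with the Bézout bound: 0 ≤ 2 = deg(f)·deg(g), as expected for curves with no common component (the affine F_11-count falls short of the bound because intersections may lie at infinity, over extension fields, or carry multiplicity).


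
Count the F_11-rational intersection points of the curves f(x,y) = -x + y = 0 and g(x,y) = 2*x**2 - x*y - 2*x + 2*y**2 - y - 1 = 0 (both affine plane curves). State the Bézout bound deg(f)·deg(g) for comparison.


Common zeros: ∅; count = 0; Bézout bound = 2.

deg(f) = 1, deg(g) = 2, so Bézout bound = 2.
Scan x ∈ F_11. For each x, list the y ∈ F_11 with f(x, y) ≡ 0 and those with g(x, y) ≡ 0 (mod 11); the common zeros in that column are the intersection.
  x = 0: f ≡ 0 at y ∈ {0}; g ≡ 0 at y ∈ {1, 5}; common: ∅.
  x = 1: f ≡ 0 at y ∈ {1}; g ≡ 0 at y ∈ {3, 9}; common: ∅.
  x = 2: f ≡ 0 at y ∈ {2}; g ≡ 0 at y ∈ ∅; common: ∅.
  x = 3: f ≡ 0 at y ∈ {3}; g ≡ 0 at y ∈ {0, 2}; common: ∅.
  x = 4: f ≡ 0 at y ∈ {4}; g ≡ 0 at y ∈ ∅; common: ∅.
  x = 5: f ≡ 0 at y ∈ {5}; g ≡ 0 at y ∈ ∅; common: ∅.
  x = 6: f ≡ 0 at y ∈ {6}; g ≡ 0 at y ∈ ∅; common: ∅.
  x = 7: f ≡ 0 at y ∈ {7}; g ≡ 0 at y ∈ {1, 3}; common: ∅.
  x = 8: f ≡ 0 at y ∈ {8}; g ≡ 0 at y ∈ ∅; common: ∅.
  x = 9: f ≡ 0 at y ∈ {9}; g ≡ 0 at y ∈ {0, 5}; common: ∅.
  x = 10: f ≡ 0 at y ∈ {10}; g ≡ 0 at y ∈ {2, 9}; common: ∅.
Collecting: common zeros = ∅, so the count is 0.
Comparison with the Bézout bound: 0 ≤ 2 = deg(f)·deg(g), as expected for curves with no common component (the affine F_11-count falls short of the bound because intersections may lie at infinity, over extension fields, or carry multiplicity).


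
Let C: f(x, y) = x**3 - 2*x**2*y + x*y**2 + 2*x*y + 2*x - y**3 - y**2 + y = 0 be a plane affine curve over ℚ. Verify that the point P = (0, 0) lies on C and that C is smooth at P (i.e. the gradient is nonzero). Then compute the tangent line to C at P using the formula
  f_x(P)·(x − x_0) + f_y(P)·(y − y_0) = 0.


Tangent line at P: 2*x + y = 0.

Step 1: f(0, 0) = 0, so P lies on C.
Step 2: partial derivatives
  f_x(x, y) = 3*x**2 - 4*x*y + y**2 + 2*y + 2, f_y(x, y) = -2*x**2 + 2*x*y + 2*x - 3*y**2 - 2*y + 1.
  f_x(P) = 2, f_y(P) = 1 (gradient nonzero, so P is smooth).
Step 3: tangent line at P: 2·(x − 0) + 1·(y − 0) = 0.
Expanding: 2*x + y = 0.


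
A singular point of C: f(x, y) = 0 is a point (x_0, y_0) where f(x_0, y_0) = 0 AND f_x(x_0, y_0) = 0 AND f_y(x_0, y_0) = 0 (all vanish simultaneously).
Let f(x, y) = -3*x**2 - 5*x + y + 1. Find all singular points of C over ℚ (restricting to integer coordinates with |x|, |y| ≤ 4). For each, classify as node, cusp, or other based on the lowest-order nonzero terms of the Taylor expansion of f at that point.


No singular points in the scanned grid; C is smooth there.

Compute partial derivatives:
  f_x = -6*x - 5.
  f_y = 1.
f_y = 1 is a nonzero constant, so f_y never vanishes: no point (x, y) can satisfy f = f_x = f_y = 0. In particular no (x, y) ∈ {−4, ..., 4}² is singular; the curve is smooth.


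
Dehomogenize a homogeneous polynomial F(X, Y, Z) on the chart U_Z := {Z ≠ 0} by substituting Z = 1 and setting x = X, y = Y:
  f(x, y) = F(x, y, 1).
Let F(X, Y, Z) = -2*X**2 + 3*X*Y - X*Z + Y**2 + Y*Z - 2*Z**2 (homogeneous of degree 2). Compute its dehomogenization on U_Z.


f(x, y) = -2*x**2 + 3*x*y - x + y**2 + y - 2

On U_Z we set Z = 1. Each monomial c·X^i·Y^j·Z^k in F becomes c·x^i·y^j·1^k = c·x^i·y^j.
Substituting Z = 1: F(X, Y, 1) = -2*x**2 + 3*x*y - x + y**2 + y - 2.
Note: deg(f) ≤ deg(F) = 2; strict inequality happens when F is divisible by Z (lost terms).


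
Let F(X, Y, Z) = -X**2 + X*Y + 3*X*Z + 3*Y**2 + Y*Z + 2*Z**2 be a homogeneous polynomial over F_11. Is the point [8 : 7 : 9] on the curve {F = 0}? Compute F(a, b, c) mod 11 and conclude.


F(8,7,9) ≡ 8 (mod 11); P is NOT on the curve.

Evaluate F(8, 7, 9) term-by-term (mod 11).
  -X**2 ↦ -1·64·1·1 = -64
  X*Y ↦ 1·8·7·1 = 56
  3*X*Z ↦ 3·8·1·9 = 216
  3*Y**2 ↦ 3·1·49·1 = 147
  Y*Z ↦ 1·1·7·9 = 63
  2*Z**2 ↦ 2·1·1·81 = 162
Sum: F(8, 7, 9) = (-64) + (56) + (216) + (147) + (63) + (162) = 580.
Reducing mod 11: 580 ≡ 8 (mod 11).
Since F(a, b, c) ≡ 8 ≠ 0 (mod 11), P does NOT lie on the curve.


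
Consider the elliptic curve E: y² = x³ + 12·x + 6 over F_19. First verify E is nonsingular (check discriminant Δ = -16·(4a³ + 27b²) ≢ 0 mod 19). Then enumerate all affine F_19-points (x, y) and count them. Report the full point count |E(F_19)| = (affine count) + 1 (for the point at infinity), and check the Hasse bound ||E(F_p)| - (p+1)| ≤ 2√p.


Affine points = {(0, 5), (0, 14), (1, 0), (2, 0), (4, 2), (4, 17), (5, 1), (5, 18), (6, 3), (6, 16), (8, 5), (8, 14), (9, 8), (9, 11), (10, 9), (10, 10), (11, 5), (11, 14), (12, 4), (12, 15), (14, 7), (14, 12), (16, 0)}; affine count = 23; |E(F_19)| = 24.

Discriminant check: Δ ∝ 4a³ + 27b² = 4·12³ + 27·6² = 4·1728 + 27·36 ≡ 18 (mod 19). Nonzero ⇒ E is nonsingular.
For each x ∈ F_19, compute rhs = x³ + 12·x + 6 mod 19, then count y ∈ F_19 with y² ≡ rhs.
  x = 0: rhs = 6, matching y values: 5, 14 (2 points).
  x = 1: rhs = 0, matching y values: 0 (1 points).
  x = 2: rhs = 0, matching y values: 0 (1 points).
  x = 3: rhs = 12, matching y values: none (0 points).
  x = 4: rhs = 4, matching y values: 2, 17 (2 points).
  x = 5: rhs = 1, matching y values: 1, 18 (2 points).
  x = 6: rhs = 9, matching y values: 3, 16 (2 points).
  x = 7: rhs = 15, matching y values: none (0 points).
  x = 8: rhs = 6, matching y values: 5, 14 (2 points).
  x = 9: rhs = 7, matching y values: 8, 11 (2 points).
  x = 10: rhs = 5, matching y values: 9, 10 (2 points).
  x = 11: rhs = 6, matching y values: 5, 14 (2 points).
  x = 12: rhs = 16, matching y values: 4, 15 (2 points).
  x = 13: rhs = 3, matching y values: none (0 points).
  x = 14: rhs = 11, matching y values: 7, 12 (2 points).
  x = 15: rhs = 8, matching y values: none (0 points).
  x = 16: rhs = 0, matching y values: 0 (1 points).
  x = 17: rhs = 12, matching y values: none (0 points).
  x = 18: rhs = 12, matching y values: none (0 points).
Total affine count: 23.
Full point count |E(F_19)| = 23 + 1 = 24.
Hasse bound: |24 − (19+1)| = |4| = 4 ≤ 2√19 ≈ 8.7178 ✓.


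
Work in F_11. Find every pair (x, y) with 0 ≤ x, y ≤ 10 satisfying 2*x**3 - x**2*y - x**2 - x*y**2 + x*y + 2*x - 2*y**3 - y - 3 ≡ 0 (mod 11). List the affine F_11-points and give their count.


Affine F_11-points: {(0, 10), (1, 0), (1, 2), (1, 3), (2, 7), (3, 9), (4, 9), (5, 2), (5, 6), (6, 6), (6, 7), (7, 7), (9, 6), (9, 8), (9, 9), (10, 4)}; count = 16.

For each of the 121 pairs (x, y) ∈ F_11², evaluate f(x, y) mod 11. Record the zeros.
  x = 0: [0↦8, 1↦5, 2↦1, 3↦6, 4↦8, 5↦6, 6↦10, 7↦8, 8↦10, 9↦4, 10↦0]  zeros at y ∈ {10}
  x = 1: [0↦0, 1↦7, 2↦0, 3↦0, 4↦6, 5↦6, 6↦10, 7↦6, 8↦4, 9↦3, 10↦2]  zeros at y ∈ {0, 2, 3}
  x = 2: [0↦2, 1↦6, 2↦5, 3↦9, 4↦6, 5↦6, 6↦8, 7↦0, 8↦3, 9↦5, 10↦5]  zeros at y ∈ {7}
  x = 3: [0↦4, 1↦3, 2↦6, 3↦1, 4↦9, 5↦7, 6↦5, 7↦2, 8↦8, 9↦0, 10↦10]  zeros at y ∈ {9}
  x = 4: [0↦7, 1↦10, 2↦4, 3↦10, 4↦5, 5↦10, 6↦2, 7↦2, 8↦9, 9↦0, 10↦7]  zeros at y ∈ {9}
  x = 5: [0↦1, 1↦6, 2↦0, 3↦4, 4↦6, 5↦5, 6↦0, 7↦1, 8↦7, 9↦6, 10↦8]  zeros at y ∈ {2, 6}
  x = 6: [0↦9, 1↦3, 2↦6, 3↦6, 4↦2, 5↦4, 6↦0, 7↦0, 8↦3, 9↦8, 10↦3]  zeros at y ∈ {6, 7}
  x = 7: [0↦10, 1↦2, 2↦1, 3↦6, 4↦5, 5↦8, 6↦3, 7↦0, 8↦9, 9↦7, 10↦4]  zeros at y ∈ {7}
  x = 8: [0↦5, 1↦4, 2↦8, 3↦5, 4↦5, 5↦7, 6↦10, 7↦2, 8↦4, 9↦4, 10↦1]  zeros at y ∈ ∅
  x = 9: [0↦6, 1↦10, 2↦6, 3↦4, 4↦3, 5↦2, 6↦0, 7↦7, 8↦0, 9↦0, 10↦6]  zeros at y ∈ {6, 8, 9}
  x = 10: [0↦3, 1↦10, 2↦7, 3↦4, 4↦0, 5↦5, 6↦7, 7↦5, 8↦9, 9↦7, 10↦9]  zeros at y ∈ {4}
Collecting zeros: affine points = {(0, 10), (1, 0), (1, 2), (1, 3), (2, 7), (3, 9), (4, 9), (5, 2), (5, 6), (6, 6), (6, 7), (7, 7), (9, 6), (9, 8), (9, 9), (10, 4)}.
Total count |C(F_11)_aff| = 16.


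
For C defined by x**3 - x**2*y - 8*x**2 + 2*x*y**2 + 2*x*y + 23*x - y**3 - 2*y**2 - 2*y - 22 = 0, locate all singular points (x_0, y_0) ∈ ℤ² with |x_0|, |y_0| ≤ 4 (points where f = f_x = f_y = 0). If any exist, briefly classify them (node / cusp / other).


Singular points: {(3, 1)}; classification: cusp.

Compute partial derivatives:
  f_x = 3*x**2 - 2*x*y - 16*x + 2*y**2 + 2*y + 23.
  f_y = -x**2 + 4*x*y + 2*x - 3*y**2 - 4*y - 2.
Scan x_0 ∈ {−4, ..., 4}. For each x_0, f_y(x_0, y) is a polynomial in y; find its integer roots y ∈ {−4, ..., 4}, then test f_x and f at those candidates.
  x = -4: f_y(-4, y) = -3*y**2 - 20*y - 26; no integer root y with |y| ≤ 4.
  x = -3: f_y(-3, y) = -3*y**2 - 16*y - 17; no integer root y with |y| ≤ 4.
  x = -2: f_y(-2, y) = -3*y**2 - 12*y - 10; no integer root y with |y| ≤ 4.
  x = -1: f_y(-1, y) = -3*y**2 - 8*y - 5; vanishes at y ∈ {-1}. (-1, -1): f_x = 40 ≠ 0.
  x = 0: f_y(0, y) = -3*y**2 - 4*y - 2; no integer root y with |y| ≤ 4.
  x = 1: f_y(1, y) = -3*y**2 - 1; no integer root y with |y| ≤ 4.
  x = 2: f_y(2, y) = -3*y**2 + 4*y - 2; no integer root y with |y| ≤ 4.
  x = 3: f_y(3, y) = -3*y**2 + 8*y - 5; vanishes at y ∈ {1}. (3, 1): f_x = 0, f = 0 — SINGULAR.
  x = 4: f_y(4, y) = -3*y**2 + 12*y - 10; no integer root y with |y| ≤ 4.
Only singular point on the grid: (3, 1).
Classify: substitute x = 3 + u, y = 1 + v and expand: f = u**3 - u**2*v + 2*u*v**2 - v**3 + v**2.
No constant or linear terms (consistent with a singular point). Quadratic part: v**2. Cubic part: u**3 - u**2*v + 2*u*v**2 - v**3.
The quadratic part v**2 is a perfect square, so there is a single (double) tangent line v = 0, i.e. y = 1. Restricting the cubic part to that line (v = 0) leaves u**3 ≠ 0, so f is not divisible by v and the branch is v² ≈ -u**3 to lowest order — this is a cusp.
Classification: cusp.


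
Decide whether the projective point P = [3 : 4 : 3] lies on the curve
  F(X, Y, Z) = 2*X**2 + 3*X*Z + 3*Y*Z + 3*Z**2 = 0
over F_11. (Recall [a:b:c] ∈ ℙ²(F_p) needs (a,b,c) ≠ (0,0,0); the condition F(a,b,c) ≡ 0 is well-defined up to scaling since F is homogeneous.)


F(3,4,3) ≡ 9 (mod 11); P is NOT on the curve.

Evaluate F(3, 4, 3) term-by-term (mod 11).
  2*X**2 ↦ 2·9·1·1 = 18
  3*X*Z ↦ 3·3·1·3 = 27
  3*Y*Z ↦ 3·1·4·3 = 36
  3*Z**2 ↦ 3·1·1·9 = 27
Sum: F(3, 4, 3) = (18) + (27) + (36) + (27) = 108.
Reducing mod 11: 108 ≡ 9 (mod 11).
Since F(a, b, c) ≡ 9 ≠ 0 (mod 11), P does NOT lie on the curve.


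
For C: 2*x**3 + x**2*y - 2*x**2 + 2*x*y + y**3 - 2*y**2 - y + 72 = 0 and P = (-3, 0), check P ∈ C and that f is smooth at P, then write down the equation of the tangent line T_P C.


Tangent line at P: 66*x + 2*y + 198 = 0.

Step 1: f(-3, 0) = 0, so P lies on C.
Step 2: partial derivatives
  f_x(x, y) = 6*x**2 + 2*x*y - 4*x + 2*y, f_y(x, y) = x**2 + 2*x + 3*y**2 - 4*y - 1.
  f_x(P) = 66, f_y(P) = 2 (gradient nonzero, so P is smooth).
Step 3: tangent line at P: 66·(x − -3) + 2·(y − 0) = 0.
Expanding: 66*x + 2*y + 198 = 0.


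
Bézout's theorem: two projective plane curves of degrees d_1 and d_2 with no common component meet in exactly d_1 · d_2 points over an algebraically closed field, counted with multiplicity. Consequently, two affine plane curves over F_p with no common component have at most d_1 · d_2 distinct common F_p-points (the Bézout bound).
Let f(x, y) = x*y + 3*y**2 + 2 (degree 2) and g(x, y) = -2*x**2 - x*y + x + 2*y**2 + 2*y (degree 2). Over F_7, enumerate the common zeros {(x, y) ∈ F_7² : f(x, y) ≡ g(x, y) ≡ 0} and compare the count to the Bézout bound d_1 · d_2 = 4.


Common zeros: ∅; count = 0; Bézout bound = 4.

deg(f) = 2, deg(g) = 2, so Bézout bound = 4.
Scan x ∈ F_7. For each x, list the y ∈ F_7 with f(x, y) ≡ 0 and those with g(x, y) ≡ 0 (mod 7); the common zeros in that column are the intersection.
  x = 0: f ≡ 0 at y ∈ {2, 5}; g ≡ 0 at y ∈ {0, 6}; common: ∅.
  x = 1: f ≡ 0 at y ∈ ∅; g ≡ 0 at y ∈ {4, 6}; common: ∅.
  x = 2: f ≡ 0 at y ∈ {1, 3}; g ≡ 0 at y ∈ ∅; common: ∅.
  x = 3: f ≡ 0 at y ∈ ∅; g ≡ 0 at y ∈ {1, 3}; common: ∅.
  x = 4: f ≡ 0 at y ∈ ∅; g ≡ 0 at y ∈ {0, 1}; common: ∅.
  x = 5: f ≡ 0 at y ∈ {4, 6}; g ≡ 0 at y ∈ ∅; common: ∅.
  x = 6: f ≡ 0 at y ∈ ∅; g ≡ 0 at y ∈ ∅; common: ∅.
Collecting: common zeros = ∅, so the count is 0.
Comparison with the Bézout bound: 0 ≤ 4 = deg(f)·deg(g), as expected for curves with no common component (the affine F_7-count falls short of the bound because intersections may lie at infinity, over extension fields, or carry multiplicity).


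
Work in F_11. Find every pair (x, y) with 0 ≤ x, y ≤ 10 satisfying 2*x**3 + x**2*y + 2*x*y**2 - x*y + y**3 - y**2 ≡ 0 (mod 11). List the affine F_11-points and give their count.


Affine F_11-points: {(0, 0), (0, 1), (2, 1), (2, 6), (3, 1), (4, 4), (5, 3), (6, 4), (8, 5), (10, 4)}; count = 10.

For each of the 121 pairs (x, y) ∈ F_11², evaluate f(x, y) mod 11. Record the zeros.
  x = 0: [0↦0, 1↦0, 2↦4, 3↦7, 4↦4, 5↦1, 6↦4, 7↦8, 8↦8, 9↦10, 10↦9]  zeros at y ∈ {0, 1}
  x = 1: [0↦2, 1↦4, 2↦3, 3↦5, 4↦5, 5↦9, 6↦1, 7↦9, 8↦6, 9↦9, 10↦2]  zeros at y ∈ ∅
  x = 2: [0↦5, 1↦0, 2↦7, 3↦10, 4↦4, 5↦6, 6↦0, 7↦3, 8↦10, 9↦5, 10↦5]  zeros at y ∈ {1, 6}
  x = 3: [0↦10, 1↦0, 2↦6, 3↦1, 4↦2, 5↦4, 6↦2, 7↦2, 8↦10, 9↦10, 10↦8]  zeros at y ∈ {1}
  x = 4: [0↦7, 1↦5, 2↦1, 3↦1, 4↦0, 5↦4, 6↦8, 7↦7, 8↦7, 9↦3, 10↦1]  zeros at y ∈ {4}
  x = 5: [0↦8, 1↦5, 2↦4, 3↦0, 4↦10, 5↦7, 6↦8, 7↦8, 8↦2, 9↦7, 10↦7]  zeros at y ∈ {3}
  x = 6: [0↦3, 1↦1, 2↦5, 3↦10, 4↦0, 5↦3, 6↦3, 7↦6, 8↦7, 9↦1, 10↦5]  zeros at y ∈ {4}
  x = 7: [0↦4, 1↦5, 2↦5, 3↦10, 4↦4, 5↦4, 6↦5, 7↦2, 8↦1, 9↦8, 10↦7]  zeros at y ∈ ∅
  x = 8: [0↦1, 1↦7, 2↦5, 3↦1, 4↦1, 5↦0, 6↦4, 7↦8, 8↦7, 9↦7, 10↦3]  zeros at y ∈ {5}
  x = 9: [0↦6, 1↦8, 2↦6, 3↦6, 4↦3, 5↦3, 6↦1, 7↦3, 8↦4, 9↦10, 10↦5]  zeros at y ∈ ∅
  x = 10: [0↦9, 1↦9, 2↦9, 3↦4, 4↦0, 5↦3, 6↦8, 7↦10, 8↦4, 9↦7, 10↦3]  zeros at y ∈ {4}
Collecting zeros: affine points = {(0, 0), (0, 1), (2, 1), (2, 6), (3, 1), (4, 4), (5, 3), (6, 4), (8, 5), (10, 4)}.
Total count |C(F_11)_aff| = 10.


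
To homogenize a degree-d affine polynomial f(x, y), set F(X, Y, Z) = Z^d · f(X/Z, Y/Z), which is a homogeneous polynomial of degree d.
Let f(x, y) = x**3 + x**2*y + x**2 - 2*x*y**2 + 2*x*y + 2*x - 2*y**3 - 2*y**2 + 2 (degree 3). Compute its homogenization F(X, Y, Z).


F(X, Y, Z) = X**3 + X**2*Y + X**2*Z - 2*X*Y**2 + 2*X*Y*Z + 2*X*Z**2 - 2*Y**3 - 2*Y**2*Z + 2*Z**3

deg(f) = 3.
Substitute x = X/Z, y = Y/Z into f, then multiply by Z^3.
  monomial 1·x^3·y^0 ↦ 1·X^3·Y^0·Z^0.
  monomial 1·x^2·y^1 ↦ 1·X^2·Y^1·Z^0.
  monomial 1·x^2·y^0 ↦ 1·X^2·Y^0·Z^1.
  monomial -2·x^1·y^2 ↦ -2·X^1·Y^2·Z^0.
  monomial 2·x^1·y^1 ↦ 2·X^1·Y^1·Z^1.
  monomial 2·x^1·y^0 ↦ 2·X^1·Y^0·Z^2.
  monomial -2·x^0·y^3 ↦ -2·X^0·Y^3·Z^0.
  monomial -2·x^0·y^2 ↦ -2·X^0·Y^2·Z^1.
  monomial 2·x^0·y^0 ↦ 2·X^0·Y^0·Z^3.
Collecting: F(X, Y, Z) = X**3 + X**2*Y + X**2*Z - 2*X*Y**2 + 2*X*Y*Z + 2*X*Z**2 - 2*Y**3 - 2*Y**2*Z + 2*Z**3.


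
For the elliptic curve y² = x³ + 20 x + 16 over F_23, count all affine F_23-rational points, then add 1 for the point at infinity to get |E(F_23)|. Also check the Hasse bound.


Affine points = {(0, 4), (0, 19), (2, 8), (2, 15), (7, 4), (7, 19), (11, 7), (11, 16), (12, 11), (12, 12), (13, 9), (13, 14), (14, 2), (14, 21), (16, 4), (16, 19), (17, 5), (17, 18), (22, 8), (22, 15)}; affine count = 20; |E(F_23)| = 21.

Discriminant check: Δ ∝ 4a³ + 27b² = 4·20³ + 27·16² = 4·8000 + 27·256 ≡ 19 (mod 23). Nonzero ⇒ E is nonsingular.
For each x ∈ F_23, compute rhs = x³ + 20·x + 16 mod 23, then count y ∈ F_23 with y² ≡ rhs.
  x = 0: rhs = 16, matching y values: 4, 19 (2 points).
  x = 1: rhs = 14, matching y values: none (0 points).
  x = 2: rhs = 18, matching y values: 8, 15 (2 points).
  x = 3: rhs = 11, matching y values: none (0 points).
  x = 4: rhs = 22, matching y values: none (0 points).
  x = 5: rhs = 11, matching y values: none (0 points).
  x = 6: rhs = 7, matching y values: none (0 points).
  x = 7: rhs = 16, matching y values: 4, 19 (2 points).
  x = 8: rhs = 21, matching y values: none (0 points).
  x = 9: rhs = 5, matching y values: none (0 points).
  x = 10: rhs = 20, matching y values: none (0 points).
  x = 11: rhs = 3, matching y values: 7, 16 (2 points).
  x = 12: rhs = 6, matching y values: 11, 12 (2 points).
  x = 13: rhs = 12, matching y values: 9, 14 (2 points).
  x = 14: rhs = 4, matching y values: 2, 21 (2 points).
  x = 15: rhs = 11, matching y values: none (0 points).
  x = 16: rhs = 16, matching y values: 4, 19 (2 points).
  x = 17: rhs = 2, matching y values: 5, 18 (2 points).
  x = 18: rhs = 21, matching y values: none (0 points).
  x = 19: rhs = 10, matching y values: none (0 points).
  x = 20: rhs = 21, matching y values: none (0 points).
  x = 21: rhs = 14, matching y values: none (0 points).
  x = 22: rhs = 18, matching y values: 8, 15 (2 points).
Total affine count: 20.
Full point count |E(F_23)| = 20 + 1 = 21.
Hasse bound: |21 − (23+1)| = |-3| = 3 ≤ 2√23 ≈ 9.5917 ✓.


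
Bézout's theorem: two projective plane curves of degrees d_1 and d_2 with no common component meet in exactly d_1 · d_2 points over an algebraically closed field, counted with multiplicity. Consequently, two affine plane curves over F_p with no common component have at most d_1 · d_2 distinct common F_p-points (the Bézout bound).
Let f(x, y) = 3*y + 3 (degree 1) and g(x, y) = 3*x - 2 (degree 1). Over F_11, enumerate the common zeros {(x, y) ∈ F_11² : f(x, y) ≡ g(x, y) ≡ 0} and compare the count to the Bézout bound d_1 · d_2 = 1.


Common zeros: {(8, 10)}; count = 1; Bézout bound = 1.

deg(f) = 1, deg(g) = 1, so Bézout bound = 1.
Scan x ∈ F_11. For each x, list the y ∈ F_11 with f(x, y) ≡ 0 and those with g(x, y) ≡ 0 (mod 11); the common zeros in that column are the intersection.
  x = 0: f ≡ 0 at y ∈ {10}; g ≡ 0 at y ∈ ∅; common: ∅.
  x = 1: f ≡ 0 at y ∈ {10}; g ≡ 0 at y ∈ ∅; common: ∅.
  x = 2: f ≡ 0 at y ∈ {10}; g ≡ 0 at y ∈ ∅; common: ∅.
  x = 3: f ≡ 0 at y ∈ {10}; g ≡ 0 at y ∈ ∅; common: ∅.
  x = 4: f ≡ 0 at y ∈ {10}; g ≡ 0 at y ∈ ∅; common: ∅.
  x = 5: f ≡ 0 at y ∈ {10}; g ≡ 0 at y ∈ ∅; common: ∅.
  x = 6: f ≡ 0 at y ∈ {10}; g ≡ 0 at y ∈ ∅; common: ∅.
  x = 7: f ≡ 0 at y ∈ {10}; g ≡ 0 at y ∈ ∅; common: ∅.
  x = 8: f ≡ 0 at y ∈ {10}; g ≡ 0 at y ∈ {0, 1, 2, 3, 4, 5, 6, 7, 8, 9, 10}; common: {10}.
  x = 9: f ≡ 0 at y ∈ {10}; g ≡ 0 at y ∈ ∅; common: ∅.
  x = 10: f ≡ 0 at y ∈ {10}; g ≡ 0 at y ∈ ∅; common: ∅.
Collecting: common zeros = {(8, 10)}, so the count is 1.
Comparison with the Bézout bound: 1 ≤ 1 = deg(f)·deg(g), as expected for curves with no common component (the bound is attained).


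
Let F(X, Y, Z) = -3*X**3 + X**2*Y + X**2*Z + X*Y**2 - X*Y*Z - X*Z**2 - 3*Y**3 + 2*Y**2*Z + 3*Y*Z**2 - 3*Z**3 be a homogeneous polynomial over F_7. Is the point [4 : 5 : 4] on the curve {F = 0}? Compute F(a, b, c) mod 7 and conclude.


F(4,5,4) ≡ 5 (mod 7); P is NOT on the curve.

Evaluate F(4, 5, 4) term-by-term (mod 7).
  -3*X**3 ↦ -3·64·1·1 = -192
  X**2*Y ↦ 1·16·5·1 = 80
  X**2*Z ↦ 1·16·1·4 = 64
  X*Y**2 ↦ 1·4·25·1 = 100
  -X*Y*Z ↦ -1·4·5·4 = -80
  -X*Z**2 ↦ -1·4·1·16 = -64
  -3*Y**3 ↦ -3·1·125·1 = -375
  2*Y**2*Z ↦ 2·1·25·4 = 200
  3*Y*Z**2 ↦ 3·1·5·16 = 240
  -3*Z**3 ↦ -3·1·1·64 = -192
Sum: F(4, 5, 4) = (-192) + (80) + (64) + (100) + (-80) + (-64) + (-375) + (200) + (240) + (-192) = -219.
Reducing mod 7: -219 ≡ 5 (mod 7).
Since F(a, b, c) ≡ 5 ≠ 0 (mod 7), P does NOT lie on the curve.


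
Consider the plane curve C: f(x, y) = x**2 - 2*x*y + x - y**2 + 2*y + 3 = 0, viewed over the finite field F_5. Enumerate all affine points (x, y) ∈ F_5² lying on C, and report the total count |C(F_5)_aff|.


Affine F_5-points: {(0, 3), (0, 4), (1, 0), (2, 4), (3, 0), (3, 1)}; count = 6.

For each of the 25 pairs (x, y) ∈ F_5², evaluate f(x, y) mod 5. Record the zeros.
  x = 0: [0↦3, 1↦4, 2↦3, 3↦0, 4↦0]  zeros at y ∈ {3, 4}
  x = 1: [0↦0, 1↦4, 2↦1, 3↦1, 4↦4]  zeros at y ∈ {0}
  x = 2: [0↦4, 1↦1, 2↦1, 3↦4, 4↦0]  zeros at y ∈ {4}
  x = 3: [0↦0, 1↦0, 2↦3, 3↦4, 4↦3]  zeros at y ∈ {0, 1}
  x = 4: [0↦3, 1↦1, 2↦2, 3↦1, 4↦3]  zeros at y ∈ ∅
Collecting zeros: affine points = {(0, 3), (0, 4), (1, 0), (2, 4), (3, 0), (3, 1)}.
Total count |C(F_5)_aff| = 6.


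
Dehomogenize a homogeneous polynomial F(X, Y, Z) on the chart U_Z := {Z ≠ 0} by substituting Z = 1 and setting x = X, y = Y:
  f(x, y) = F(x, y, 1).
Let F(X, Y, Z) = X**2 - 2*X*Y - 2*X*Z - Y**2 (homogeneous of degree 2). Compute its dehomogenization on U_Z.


f(x, y) = x**2 - 2*x*y - 2*x - y**2

On U_Z we set Z = 1. Each monomial c·X^i·Y^j·Z^k in F becomes c·x^i·y^j·1^k = c·x^i·y^j.
Substituting Z = 1: F(X, Y, 1) = x**2 - 2*x*y - 2*x - y**2.
Note: deg(f) ≤ deg(F) = 2; strict inequality happens when F is divisible by Z (lost terms).
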